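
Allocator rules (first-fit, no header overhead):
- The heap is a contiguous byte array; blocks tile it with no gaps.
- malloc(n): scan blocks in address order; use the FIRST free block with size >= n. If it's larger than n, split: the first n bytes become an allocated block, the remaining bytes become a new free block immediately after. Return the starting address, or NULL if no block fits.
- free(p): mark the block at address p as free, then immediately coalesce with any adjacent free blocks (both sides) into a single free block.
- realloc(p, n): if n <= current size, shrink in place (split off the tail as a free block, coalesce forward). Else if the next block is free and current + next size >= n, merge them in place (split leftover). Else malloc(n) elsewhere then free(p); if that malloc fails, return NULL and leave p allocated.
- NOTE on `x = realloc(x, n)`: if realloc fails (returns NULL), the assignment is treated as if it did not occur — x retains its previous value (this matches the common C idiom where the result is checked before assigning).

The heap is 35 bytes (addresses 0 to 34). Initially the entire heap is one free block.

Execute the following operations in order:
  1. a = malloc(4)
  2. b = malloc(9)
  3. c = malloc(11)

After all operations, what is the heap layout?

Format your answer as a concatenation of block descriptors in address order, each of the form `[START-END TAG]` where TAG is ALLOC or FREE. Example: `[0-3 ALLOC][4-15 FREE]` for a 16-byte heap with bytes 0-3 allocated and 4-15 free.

Op 1: a = malloc(4) -> a = 0; heap: [0-3 ALLOC][4-34 FREE]
Op 2: b = malloc(9) -> b = 4; heap: [0-3 ALLOC][4-12 ALLOC][13-34 FREE]
Op 3: c = malloc(11) -> c = 13; heap: [0-3 ALLOC][4-12 ALLOC][13-23 ALLOC][24-34 FREE]

Answer: [0-3 ALLOC][4-12 ALLOC][13-23 ALLOC][24-34 FREE]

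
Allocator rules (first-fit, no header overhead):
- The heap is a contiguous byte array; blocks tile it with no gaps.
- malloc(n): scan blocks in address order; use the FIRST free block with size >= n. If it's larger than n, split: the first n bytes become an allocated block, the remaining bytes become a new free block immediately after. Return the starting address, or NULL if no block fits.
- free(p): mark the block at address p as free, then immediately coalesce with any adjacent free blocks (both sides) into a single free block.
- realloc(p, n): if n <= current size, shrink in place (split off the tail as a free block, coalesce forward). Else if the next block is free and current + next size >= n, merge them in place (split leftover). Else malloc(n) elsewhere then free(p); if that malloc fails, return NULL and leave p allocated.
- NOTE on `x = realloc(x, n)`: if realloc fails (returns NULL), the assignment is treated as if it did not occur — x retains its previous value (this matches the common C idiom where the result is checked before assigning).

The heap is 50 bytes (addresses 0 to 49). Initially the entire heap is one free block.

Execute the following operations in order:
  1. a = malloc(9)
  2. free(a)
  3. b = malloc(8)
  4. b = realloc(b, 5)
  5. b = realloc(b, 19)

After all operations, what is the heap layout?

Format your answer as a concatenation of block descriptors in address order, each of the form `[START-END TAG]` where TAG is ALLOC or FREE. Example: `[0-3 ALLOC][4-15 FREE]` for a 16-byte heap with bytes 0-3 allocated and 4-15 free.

Answer: [0-18 ALLOC][19-49 FREE]

Derivation:
Op 1: a = malloc(9) -> a = 0; heap: [0-8 ALLOC][9-49 FREE]
Op 2: free(a) -> (freed a); heap: [0-49 FREE]
Op 3: b = malloc(8) -> b = 0; heap: [0-7 ALLOC][8-49 FREE]
Op 4: b = realloc(b, 5) -> b = 0; heap: [0-4 ALLOC][5-49 FREE]
Op 5: b = realloc(b, 19) -> b = 0; heap: [0-18 ALLOC][19-49 FREE]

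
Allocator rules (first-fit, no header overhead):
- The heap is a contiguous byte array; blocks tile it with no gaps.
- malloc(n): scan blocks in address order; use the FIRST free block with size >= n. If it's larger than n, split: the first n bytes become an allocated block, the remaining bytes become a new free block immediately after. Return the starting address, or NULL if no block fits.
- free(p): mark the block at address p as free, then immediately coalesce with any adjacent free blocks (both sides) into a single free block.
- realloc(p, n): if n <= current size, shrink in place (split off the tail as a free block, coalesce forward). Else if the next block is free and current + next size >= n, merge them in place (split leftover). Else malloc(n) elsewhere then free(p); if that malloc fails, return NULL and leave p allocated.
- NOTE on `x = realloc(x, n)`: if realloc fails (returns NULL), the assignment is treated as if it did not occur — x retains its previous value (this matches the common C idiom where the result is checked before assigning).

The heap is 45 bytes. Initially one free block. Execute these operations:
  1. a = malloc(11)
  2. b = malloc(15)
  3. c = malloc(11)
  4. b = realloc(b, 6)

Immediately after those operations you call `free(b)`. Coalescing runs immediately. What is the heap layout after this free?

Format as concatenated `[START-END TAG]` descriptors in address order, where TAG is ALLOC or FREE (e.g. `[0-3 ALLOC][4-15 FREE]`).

Op 1: a = malloc(11) -> a = 0; heap: [0-10 ALLOC][11-44 FREE]
Op 2: b = malloc(15) -> b = 11; heap: [0-10 ALLOC][11-25 ALLOC][26-44 FREE]
Op 3: c = malloc(11) -> c = 26; heap: [0-10 ALLOC][11-25 ALLOC][26-36 ALLOC][37-44 FREE]
Op 4: b = realloc(b, 6) -> b = 11; heap: [0-10 ALLOC][11-16 ALLOC][17-25 FREE][26-36 ALLOC][37-44 FREE]
free(b): b = 11 -> block [11-16 ALLOC]; mark free, coalesce with adjacent free neighbors -> [0-10 ALLOC][11-25 FREE][26-36 ALLOC][37-44 FREE]

Answer: [0-10 ALLOC][11-25 FREE][26-36 ALLOC][37-44 FREE]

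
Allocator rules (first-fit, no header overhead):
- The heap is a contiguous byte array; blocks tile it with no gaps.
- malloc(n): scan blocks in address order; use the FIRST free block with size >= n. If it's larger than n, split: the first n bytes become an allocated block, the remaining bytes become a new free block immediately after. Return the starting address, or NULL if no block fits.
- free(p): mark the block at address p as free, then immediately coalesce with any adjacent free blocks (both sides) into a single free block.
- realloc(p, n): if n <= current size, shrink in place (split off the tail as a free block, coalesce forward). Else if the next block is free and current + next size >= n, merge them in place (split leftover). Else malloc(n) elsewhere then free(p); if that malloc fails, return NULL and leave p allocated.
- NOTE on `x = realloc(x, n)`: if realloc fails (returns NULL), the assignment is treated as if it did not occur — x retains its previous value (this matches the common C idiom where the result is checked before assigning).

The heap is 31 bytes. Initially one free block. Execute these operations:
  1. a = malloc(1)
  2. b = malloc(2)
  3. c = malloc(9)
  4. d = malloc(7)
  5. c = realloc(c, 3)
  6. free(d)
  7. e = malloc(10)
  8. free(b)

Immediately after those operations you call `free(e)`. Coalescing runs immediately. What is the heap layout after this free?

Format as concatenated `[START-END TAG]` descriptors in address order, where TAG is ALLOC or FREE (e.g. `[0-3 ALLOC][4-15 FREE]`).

Answer: [0-0 ALLOC][1-2 FREE][3-5 ALLOC][6-30 FREE]

Derivation:
Op 1: a = malloc(1) -> a = 0; heap: [0-0 ALLOC][1-30 FREE]
Op 2: b = malloc(2) -> b = 1; heap: [0-0 ALLOC][1-2 ALLOC][3-30 FREE]
Op 3: c = malloc(9) -> c = 3; heap: [0-0 ALLOC][1-2 ALLOC][3-11 ALLOC][12-30 FREE]
Op 4: d = malloc(7) -> d = 12; heap: [0-0 ALLOC][1-2 ALLOC][3-11 ALLOC][12-18 ALLOC][19-30 FREE]
Op 5: c = realloc(c, 3) -> c = 3; heap: [0-0 ALLOC][1-2 ALLOC][3-5 ALLOC][6-11 FREE][12-18 ALLOC][19-30 FREE]
Op 6: free(d) -> (freed d); heap: [0-0 ALLOC][1-2 ALLOC][3-5 ALLOC][6-30 FREE]
Op 7: e = malloc(10) -> e = 6; heap: [0-0 ALLOC][1-2 ALLOC][3-5 ALLOC][6-15 ALLOC][16-30 FREE]
Op 8: free(b) -> (freed b); heap: [0-0 ALLOC][1-2 FREE][3-5 ALLOC][6-15 ALLOC][16-30 FREE]
free(e): e = 6 -> block [6-15 ALLOC]; mark free, coalesce with adjacent free neighbors -> [0-0 ALLOC][1-2 FREE][3-5 ALLOC][6-30 FREE]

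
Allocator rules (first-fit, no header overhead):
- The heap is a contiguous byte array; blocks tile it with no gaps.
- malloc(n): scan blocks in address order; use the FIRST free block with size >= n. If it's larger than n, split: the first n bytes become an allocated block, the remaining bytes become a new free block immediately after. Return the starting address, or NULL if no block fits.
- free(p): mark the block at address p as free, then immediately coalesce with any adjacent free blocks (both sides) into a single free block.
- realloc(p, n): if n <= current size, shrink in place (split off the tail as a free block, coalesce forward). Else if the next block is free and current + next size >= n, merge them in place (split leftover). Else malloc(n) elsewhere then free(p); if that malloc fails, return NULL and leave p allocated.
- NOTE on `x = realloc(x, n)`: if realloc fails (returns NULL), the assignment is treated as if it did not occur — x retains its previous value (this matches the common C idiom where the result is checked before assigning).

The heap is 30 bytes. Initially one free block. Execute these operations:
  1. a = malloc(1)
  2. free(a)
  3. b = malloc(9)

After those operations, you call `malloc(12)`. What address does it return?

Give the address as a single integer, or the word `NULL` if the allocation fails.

Op 1: a = malloc(1) -> a = 0; heap: [0-0 ALLOC][1-29 FREE]
Op 2: free(a) -> (freed a); heap: [0-29 FREE]
Op 3: b = malloc(9) -> b = 0; heap: [0-8 ALLOC][9-29 FREE]
malloc(12): first-fit scan over [0-8 ALLOC][9-29 FREE] -> 9

Answer: 9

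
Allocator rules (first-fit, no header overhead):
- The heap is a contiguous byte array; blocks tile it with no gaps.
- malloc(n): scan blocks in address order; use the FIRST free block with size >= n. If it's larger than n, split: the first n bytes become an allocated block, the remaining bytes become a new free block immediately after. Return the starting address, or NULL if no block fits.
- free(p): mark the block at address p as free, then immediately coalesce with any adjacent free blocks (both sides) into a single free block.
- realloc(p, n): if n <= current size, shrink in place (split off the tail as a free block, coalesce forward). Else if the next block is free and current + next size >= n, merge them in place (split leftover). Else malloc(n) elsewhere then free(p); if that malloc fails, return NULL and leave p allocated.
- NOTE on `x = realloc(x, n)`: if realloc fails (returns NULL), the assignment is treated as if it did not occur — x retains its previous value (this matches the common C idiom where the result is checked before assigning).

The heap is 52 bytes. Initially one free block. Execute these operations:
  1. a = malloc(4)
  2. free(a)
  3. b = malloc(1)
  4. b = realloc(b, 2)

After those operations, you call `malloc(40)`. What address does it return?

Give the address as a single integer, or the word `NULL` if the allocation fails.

Answer: 2

Derivation:
Op 1: a = malloc(4) -> a = 0; heap: [0-3 ALLOC][4-51 FREE]
Op 2: free(a) -> (freed a); heap: [0-51 FREE]
Op 3: b = malloc(1) -> b = 0; heap: [0-0 ALLOC][1-51 FREE]
Op 4: b = realloc(b, 2) -> b = 0; heap: [0-1 ALLOC][2-51 FREE]
malloc(40): first-fit scan over [0-1 ALLOC][2-51 FREE] -> 2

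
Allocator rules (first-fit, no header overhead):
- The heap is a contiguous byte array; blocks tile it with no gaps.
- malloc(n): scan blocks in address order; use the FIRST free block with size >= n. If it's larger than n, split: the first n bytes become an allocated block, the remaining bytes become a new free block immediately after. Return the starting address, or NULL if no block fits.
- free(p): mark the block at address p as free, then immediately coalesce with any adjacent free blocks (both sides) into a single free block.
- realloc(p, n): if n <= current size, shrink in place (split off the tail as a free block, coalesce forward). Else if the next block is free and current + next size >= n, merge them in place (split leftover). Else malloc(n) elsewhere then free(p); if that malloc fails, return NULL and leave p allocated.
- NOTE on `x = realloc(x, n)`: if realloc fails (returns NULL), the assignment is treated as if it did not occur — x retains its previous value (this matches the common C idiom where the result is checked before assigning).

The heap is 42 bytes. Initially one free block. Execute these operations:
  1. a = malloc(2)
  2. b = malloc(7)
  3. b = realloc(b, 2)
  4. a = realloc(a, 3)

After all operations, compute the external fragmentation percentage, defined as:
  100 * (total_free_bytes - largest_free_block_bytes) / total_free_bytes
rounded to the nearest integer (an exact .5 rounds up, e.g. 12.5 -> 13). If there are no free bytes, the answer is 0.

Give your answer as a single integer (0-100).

Answer: 5

Derivation:
Op 1: a = malloc(2) -> a = 0; heap: [0-1 ALLOC][2-41 FREE]
Op 2: b = malloc(7) -> b = 2; heap: [0-1 ALLOC][2-8 ALLOC][9-41 FREE]
Op 3: b = realloc(b, 2) -> b = 2; heap: [0-1 ALLOC][2-3 ALLOC][4-41 FREE]
Op 4: a = realloc(a, 3) -> a = 4; heap: [0-1 FREE][2-3 ALLOC][4-6 ALLOC][7-41 FREE]
Free blocks: [2 35] total_free=37 largest=35 -> 100*(37-35)/37 = 200/37 ≈ 5.405 -> rounds to 5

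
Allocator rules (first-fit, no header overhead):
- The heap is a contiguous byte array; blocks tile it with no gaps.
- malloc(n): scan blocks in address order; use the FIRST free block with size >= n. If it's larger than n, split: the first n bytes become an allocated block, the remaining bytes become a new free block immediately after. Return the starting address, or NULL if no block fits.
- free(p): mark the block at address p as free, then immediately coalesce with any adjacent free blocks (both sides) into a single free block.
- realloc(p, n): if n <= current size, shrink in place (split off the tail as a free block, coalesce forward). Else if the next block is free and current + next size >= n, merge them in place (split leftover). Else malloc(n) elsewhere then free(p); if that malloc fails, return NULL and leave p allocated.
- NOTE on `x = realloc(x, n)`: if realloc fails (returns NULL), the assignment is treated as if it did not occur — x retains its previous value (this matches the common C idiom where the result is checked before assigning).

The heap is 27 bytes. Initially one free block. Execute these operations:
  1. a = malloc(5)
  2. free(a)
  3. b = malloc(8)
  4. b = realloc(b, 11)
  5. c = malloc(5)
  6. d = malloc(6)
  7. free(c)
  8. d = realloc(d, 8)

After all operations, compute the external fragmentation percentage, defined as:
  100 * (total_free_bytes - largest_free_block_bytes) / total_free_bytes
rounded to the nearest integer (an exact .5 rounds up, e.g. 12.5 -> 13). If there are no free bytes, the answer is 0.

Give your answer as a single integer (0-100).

Op 1: a = malloc(5) -> a = 0; heap: [0-4 ALLOC][5-26 FREE]
Op 2: free(a) -> (freed a); heap: [0-26 FREE]
Op 3: b = malloc(8) -> b = 0; heap: [0-7 ALLOC][8-26 FREE]
Op 4: b = realloc(b, 11) -> b = 0; heap: [0-10 ALLOC][11-26 FREE]
Op 5: c = malloc(5) -> c = 11; heap: [0-10 ALLOC][11-15 ALLOC][16-26 FREE]
Op 6: d = malloc(6) -> d = 16; heap: [0-10 ALLOC][11-15 ALLOC][16-21 ALLOC][22-26 FREE]
Op 7: free(c) -> (freed c); heap: [0-10 ALLOC][11-15 FREE][16-21 ALLOC][22-26 FREE]
Op 8: d = realloc(d, 8) -> d = 16; heap: [0-10 ALLOC][11-15 FREE][16-23 ALLOC][24-26 FREE]
Free blocks: [5 3] total_free=8 largest=5 -> 100*(8-5)/8 = 300/8 = 37.5 -> rounds to 38

Answer: 38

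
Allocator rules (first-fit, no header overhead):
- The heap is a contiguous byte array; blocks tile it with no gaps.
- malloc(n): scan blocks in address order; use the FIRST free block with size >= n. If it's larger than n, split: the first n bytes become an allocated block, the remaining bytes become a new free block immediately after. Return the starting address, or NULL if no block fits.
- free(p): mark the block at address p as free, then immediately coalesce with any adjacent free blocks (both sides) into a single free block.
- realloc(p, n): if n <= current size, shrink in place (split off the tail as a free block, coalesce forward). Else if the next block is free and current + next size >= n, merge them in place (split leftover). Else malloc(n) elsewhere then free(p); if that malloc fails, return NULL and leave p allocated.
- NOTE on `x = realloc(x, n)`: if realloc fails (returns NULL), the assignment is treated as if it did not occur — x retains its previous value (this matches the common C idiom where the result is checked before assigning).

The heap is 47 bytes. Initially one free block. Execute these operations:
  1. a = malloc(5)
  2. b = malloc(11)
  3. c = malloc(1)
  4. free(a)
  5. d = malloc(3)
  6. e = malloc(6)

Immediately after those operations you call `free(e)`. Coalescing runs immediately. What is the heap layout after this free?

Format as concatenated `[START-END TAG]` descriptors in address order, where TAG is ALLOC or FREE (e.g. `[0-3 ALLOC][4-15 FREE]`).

Op 1: a = malloc(5) -> a = 0; heap: [0-4 ALLOC][5-46 FREE]
Op 2: b = malloc(11) -> b = 5; heap: [0-4 ALLOC][5-15 ALLOC][16-46 FREE]
Op 3: c = malloc(1) -> c = 16; heap: [0-4 ALLOC][5-15 ALLOC][16-16 ALLOC][17-46 FREE]
Op 4: free(a) -> (freed a); heap: [0-4 FREE][5-15 ALLOC][16-16 ALLOC][17-46 FREE]
Op 5: d = malloc(3) -> d = 0; heap: [0-2 ALLOC][3-4 FREE][5-15 ALLOC][16-16 ALLOC][17-46 FREE]
Op 6: e = malloc(6) -> e = 17; heap: [0-2 ALLOC][3-4 FREE][5-15 ALLOC][16-16 ALLOC][17-22 ALLOC][23-46 FREE]
free(e): e = 17 -> block [17-22 ALLOC]; mark free, coalesce with adjacent free neighbors -> [0-2 ALLOC][3-4 FREE][5-15 ALLOC][16-16 ALLOC][17-46 FREE]

Answer: [0-2 ALLOC][3-4 FREE][5-15 ALLOC][16-16 ALLOC][17-46 FREE]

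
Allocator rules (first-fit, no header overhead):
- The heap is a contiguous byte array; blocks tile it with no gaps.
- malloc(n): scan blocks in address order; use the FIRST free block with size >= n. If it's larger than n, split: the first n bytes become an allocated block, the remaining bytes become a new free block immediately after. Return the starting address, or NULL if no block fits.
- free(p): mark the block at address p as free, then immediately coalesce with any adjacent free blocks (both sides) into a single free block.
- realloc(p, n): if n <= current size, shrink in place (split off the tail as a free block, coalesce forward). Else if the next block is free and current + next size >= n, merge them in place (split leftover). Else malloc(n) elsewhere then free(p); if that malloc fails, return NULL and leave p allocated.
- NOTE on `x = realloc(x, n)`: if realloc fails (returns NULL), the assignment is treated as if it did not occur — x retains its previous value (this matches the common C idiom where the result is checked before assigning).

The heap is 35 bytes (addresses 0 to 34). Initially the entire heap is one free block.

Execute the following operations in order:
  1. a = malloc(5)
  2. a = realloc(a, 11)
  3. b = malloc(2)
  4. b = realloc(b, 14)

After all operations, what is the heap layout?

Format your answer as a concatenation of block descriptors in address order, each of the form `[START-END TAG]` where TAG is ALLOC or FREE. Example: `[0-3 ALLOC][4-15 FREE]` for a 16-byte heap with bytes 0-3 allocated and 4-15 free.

Answer: [0-10 ALLOC][11-24 ALLOC][25-34 FREE]

Derivation:
Op 1: a = malloc(5) -> a = 0; heap: [0-4 ALLOC][5-34 FREE]
Op 2: a = realloc(a, 11) -> a = 0; heap: [0-10 ALLOC][11-34 FREE]
Op 3: b = malloc(2) -> b = 11; heap: [0-10 ALLOC][11-12 ALLOC][13-34 FREE]
Op 4: b = realloc(b, 14) -> b = 11; heap: [0-10 ALLOC][11-24 ALLOC][25-34 FREE]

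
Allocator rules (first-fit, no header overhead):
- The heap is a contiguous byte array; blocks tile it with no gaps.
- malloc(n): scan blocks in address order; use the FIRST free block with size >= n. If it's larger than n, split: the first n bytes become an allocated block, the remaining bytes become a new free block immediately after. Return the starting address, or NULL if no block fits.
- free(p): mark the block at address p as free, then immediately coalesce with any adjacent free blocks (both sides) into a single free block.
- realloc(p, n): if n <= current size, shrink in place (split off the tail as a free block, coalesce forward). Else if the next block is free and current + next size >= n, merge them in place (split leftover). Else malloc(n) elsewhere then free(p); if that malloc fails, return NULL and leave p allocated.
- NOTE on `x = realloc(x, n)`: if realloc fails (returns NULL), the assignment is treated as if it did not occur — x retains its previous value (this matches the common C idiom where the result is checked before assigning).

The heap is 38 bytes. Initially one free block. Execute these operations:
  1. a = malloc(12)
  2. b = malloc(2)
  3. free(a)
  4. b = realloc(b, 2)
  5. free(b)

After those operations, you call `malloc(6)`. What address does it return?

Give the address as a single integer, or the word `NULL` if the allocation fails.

Answer: 0

Derivation:
Op 1: a = malloc(12) -> a = 0; heap: [0-11 ALLOC][12-37 FREE]
Op 2: b = malloc(2) -> b = 12; heap: [0-11 ALLOC][12-13 ALLOC][14-37 FREE]
Op 3: free(a) -> (freed a); heap: [0-11 FREE][12-13 ALLOC][14-37 FREE]
Op 4: b = realloc(b, 2) -> b = 12; heap: [0-11 FREE][12-13 ALLOC][14-37 FREE]
Op 5: free(b) -> (freed b); heap: [0-37 FREE]
malloc(6): first-fit scan over [0-37 FREE] -> 0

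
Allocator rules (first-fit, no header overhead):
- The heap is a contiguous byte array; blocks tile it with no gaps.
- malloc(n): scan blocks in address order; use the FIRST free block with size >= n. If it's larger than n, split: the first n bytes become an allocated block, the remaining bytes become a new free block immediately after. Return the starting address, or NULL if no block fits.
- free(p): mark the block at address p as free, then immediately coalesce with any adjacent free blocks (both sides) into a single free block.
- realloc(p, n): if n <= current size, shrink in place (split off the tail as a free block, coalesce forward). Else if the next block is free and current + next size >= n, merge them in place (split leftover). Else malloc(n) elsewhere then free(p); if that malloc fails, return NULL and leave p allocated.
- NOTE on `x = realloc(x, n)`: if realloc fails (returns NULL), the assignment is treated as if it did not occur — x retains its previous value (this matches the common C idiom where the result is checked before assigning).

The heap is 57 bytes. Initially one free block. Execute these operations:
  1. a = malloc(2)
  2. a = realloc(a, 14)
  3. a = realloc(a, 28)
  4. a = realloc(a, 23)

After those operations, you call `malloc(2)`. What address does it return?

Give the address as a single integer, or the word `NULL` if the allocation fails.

Op 1: a = malloc(2) -> a = 0; heap: [0-1 ALLOC][2-56 FREE]
Op 2: a = realloc(a, 14) -> a = 0; heap: [0-13 ALLOC][14-56 FREE]
Op 3: a = realloc(a, 28) -> a = 0; heap: [0-27 ALLOC][28-56 FREE]
Op 4: a = realloc(a, 23) -> a = 0; heap: [0-22 ALLOC][23-56 FREE]
malloc(2): first-fit scan over [0-22 ALLOC][23-56 FREE] -> 23

Answer: 23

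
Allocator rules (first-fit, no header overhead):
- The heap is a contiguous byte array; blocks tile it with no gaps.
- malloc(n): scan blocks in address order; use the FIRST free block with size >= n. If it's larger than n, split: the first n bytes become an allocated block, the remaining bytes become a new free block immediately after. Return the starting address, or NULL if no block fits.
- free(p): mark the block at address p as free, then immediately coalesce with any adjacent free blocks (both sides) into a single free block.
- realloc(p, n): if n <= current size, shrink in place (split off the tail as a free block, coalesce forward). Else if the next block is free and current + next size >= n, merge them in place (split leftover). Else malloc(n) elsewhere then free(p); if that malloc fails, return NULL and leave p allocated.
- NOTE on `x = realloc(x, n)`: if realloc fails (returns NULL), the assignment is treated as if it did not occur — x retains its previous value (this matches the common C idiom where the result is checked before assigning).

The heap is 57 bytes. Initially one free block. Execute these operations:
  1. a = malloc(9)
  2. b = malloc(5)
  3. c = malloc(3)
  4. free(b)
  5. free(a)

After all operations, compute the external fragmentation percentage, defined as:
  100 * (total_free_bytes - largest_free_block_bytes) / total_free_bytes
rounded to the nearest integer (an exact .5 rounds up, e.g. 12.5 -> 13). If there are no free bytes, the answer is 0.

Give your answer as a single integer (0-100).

Op 1: a = malloc(9) -> a = 0; heap: [0-8 ALLOC][9-56 FREE]
Op 2: b = malloc(5) -> b = 9; heap: [0-8 ALLOC][9-13 ALLOC][14-56 FREE]
Op 3: c = malloc(3) -> c = 14; heap: [0-8 ALLOC][9-13 ALLOC][14-16 ALLOC][17-56 FREE]
Op 4: free(b) -> (freed b); heap: [0-8 ALLOC][9-13 FREE][14-16 ALLOC][17-56 FREE]
Op 5: free(a) -> (freed a); heap: [0-13 FREE][14-16 ALLOC][17-56 FREE]
Free blocks: [14 40] total_free=54 largest=40 -> 100*(54-40)/54 = 1400/54 ≈ 25.926 -> rounds to 26

Answer: 26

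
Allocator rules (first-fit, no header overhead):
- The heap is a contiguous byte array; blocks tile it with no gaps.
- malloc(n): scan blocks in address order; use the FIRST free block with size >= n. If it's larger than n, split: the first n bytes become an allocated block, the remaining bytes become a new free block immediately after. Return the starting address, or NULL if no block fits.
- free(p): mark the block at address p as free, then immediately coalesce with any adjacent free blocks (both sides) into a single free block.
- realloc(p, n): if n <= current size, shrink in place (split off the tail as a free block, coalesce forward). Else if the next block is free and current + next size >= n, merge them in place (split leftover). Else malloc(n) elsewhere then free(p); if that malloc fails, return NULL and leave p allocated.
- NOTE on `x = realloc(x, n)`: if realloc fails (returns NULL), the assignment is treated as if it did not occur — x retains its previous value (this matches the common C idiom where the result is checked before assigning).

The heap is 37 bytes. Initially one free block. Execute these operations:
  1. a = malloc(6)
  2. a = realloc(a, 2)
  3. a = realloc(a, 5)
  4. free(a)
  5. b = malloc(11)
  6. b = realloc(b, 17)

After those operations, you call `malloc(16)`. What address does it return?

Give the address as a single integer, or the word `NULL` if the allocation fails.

Op 1: a = malloc(6) -> a = 0; heap: [0-5 ALLOC][6-36 FREE]
Op 2: a = realloc(a, 2) -> a = 0; heap: [0-1 ALLOC][2-36 FREE]
Op 3: a = realloc(a, 5) -> a = 0; heap: [0-4 ALLOC][5-36 FREE]
Op 4: free(a) -> (freed a); heap: [0-36 FREE]
Op 5: b = malloc(11) -> b = 0; heap: [0-10 ALLOC][11-36 FREE]
Op 6: b = realloc(b, 17) -> b = 0; heap: [0-16 ALLOC][17-36 FREE]
malloc(16): first-fit scan over [0-16 ALLOC][17-36 FREE] -> 17

Answer: 17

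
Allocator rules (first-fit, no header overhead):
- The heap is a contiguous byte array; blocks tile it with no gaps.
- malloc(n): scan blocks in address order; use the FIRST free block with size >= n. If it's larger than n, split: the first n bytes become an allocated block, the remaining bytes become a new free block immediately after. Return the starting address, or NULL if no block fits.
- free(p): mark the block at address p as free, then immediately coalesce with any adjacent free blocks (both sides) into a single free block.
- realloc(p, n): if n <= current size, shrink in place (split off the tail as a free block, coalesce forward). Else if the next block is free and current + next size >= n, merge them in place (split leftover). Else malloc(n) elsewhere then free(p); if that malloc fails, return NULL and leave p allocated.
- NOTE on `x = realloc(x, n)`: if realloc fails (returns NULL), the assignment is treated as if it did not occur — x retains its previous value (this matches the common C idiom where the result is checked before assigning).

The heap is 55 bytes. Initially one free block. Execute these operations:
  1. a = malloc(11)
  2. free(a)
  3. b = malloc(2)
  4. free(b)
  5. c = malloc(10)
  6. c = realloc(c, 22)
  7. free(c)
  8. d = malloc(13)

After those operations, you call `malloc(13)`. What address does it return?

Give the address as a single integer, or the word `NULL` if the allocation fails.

Op 1: a = malloc(11) -> a = 0; heap: [0-10 ALLOC][11-54 FREE]
Op 2: free(a) -> (freed a); heap: [0-54 FREE]
Op 3: b = malloc(2) -> b = 0; heap: [0-1 ALLOC][2-54 FREE]
Op 4: free(b) -> (freed b); heap: [0-54 FREE]
Op 5: c = malloc(10) -> c = 0; heap: [0-9 ALLOC][10-54 FREE]
Op 6: c = realloc(c, 22) -> c = 0; heap: [0-21 ALLOC][22-54 FREE]
Op 7: free(c) -> (freed c); heap: [0-54 FREE]
Op 8: d = malloc(13) -> d = 0; heap: [0-12 ALLOC][13-54 FREE]
malloc(13): first-fit scan over [0-12 ALLOC][13-54 FREE] -> 13

Answer: 13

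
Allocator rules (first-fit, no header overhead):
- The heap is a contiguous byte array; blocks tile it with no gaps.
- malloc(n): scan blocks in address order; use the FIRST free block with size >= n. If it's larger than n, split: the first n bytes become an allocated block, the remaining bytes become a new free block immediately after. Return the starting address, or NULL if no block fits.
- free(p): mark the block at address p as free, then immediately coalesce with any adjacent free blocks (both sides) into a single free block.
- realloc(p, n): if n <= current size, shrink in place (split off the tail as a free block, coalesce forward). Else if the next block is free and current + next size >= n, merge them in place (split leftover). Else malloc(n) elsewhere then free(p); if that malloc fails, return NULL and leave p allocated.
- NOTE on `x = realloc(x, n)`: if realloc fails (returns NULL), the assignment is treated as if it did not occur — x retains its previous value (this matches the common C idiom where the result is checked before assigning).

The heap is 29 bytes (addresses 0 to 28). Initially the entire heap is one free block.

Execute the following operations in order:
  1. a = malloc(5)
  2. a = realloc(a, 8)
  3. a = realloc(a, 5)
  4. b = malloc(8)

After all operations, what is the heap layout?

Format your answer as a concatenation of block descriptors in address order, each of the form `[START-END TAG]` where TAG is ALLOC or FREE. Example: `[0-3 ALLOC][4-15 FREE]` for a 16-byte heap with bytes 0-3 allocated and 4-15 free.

Op 1: a = malloc(5) -> a = 0; heap: [0-4 ALLOC][5-28 FREE]
Op 2: a = realloc(a, 8) -> a = 0; heap: [0-7 ALLOC][8-28 FREE]
Op 3: a = realloc(a, 5) -> a = 0; heap: [0-4 ALLOC][5-28 FREE]
Op 4: b = malloc(8) -> b = 5; heap: [0-4 ALLOC][5-12 ALLOC][13-28 FREE]

Answer: [0-4 ALLOC][5-12 ALLOC][13-28 FREE]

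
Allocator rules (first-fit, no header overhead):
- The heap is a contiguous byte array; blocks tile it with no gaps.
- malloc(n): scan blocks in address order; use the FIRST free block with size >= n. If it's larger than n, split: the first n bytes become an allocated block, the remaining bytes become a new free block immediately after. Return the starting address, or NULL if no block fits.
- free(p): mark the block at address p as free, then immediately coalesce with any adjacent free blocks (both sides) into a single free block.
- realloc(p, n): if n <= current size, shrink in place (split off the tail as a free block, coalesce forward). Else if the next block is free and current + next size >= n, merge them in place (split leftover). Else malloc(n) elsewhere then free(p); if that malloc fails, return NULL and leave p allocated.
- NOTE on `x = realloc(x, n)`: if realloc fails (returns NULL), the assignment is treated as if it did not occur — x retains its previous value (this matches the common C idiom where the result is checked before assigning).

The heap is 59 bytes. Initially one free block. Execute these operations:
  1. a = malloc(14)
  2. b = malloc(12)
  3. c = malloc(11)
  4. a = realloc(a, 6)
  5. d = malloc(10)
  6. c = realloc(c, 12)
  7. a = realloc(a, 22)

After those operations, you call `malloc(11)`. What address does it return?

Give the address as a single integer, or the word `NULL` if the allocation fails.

Op 1: a = malloc(14) -> a = 0; heap: [0-13 ALLOC][14-58 FREE]
Op 2: b = malloc(12) -> b = 14; heap: [0-13 ALLOC][14-25 ALLOC][26-58 FREE]
Op 3: c = malloc(11) -> c = 26; heap: [0-13 ALLOC][14-25 ALLOC][26-36 ALLOC][37-58 FREE]
Op 4: a = realloc(a, 6) -> a = 0; heap: [0-5 ALLOC][6-13 FREE][14-25 ALLOC][26-36 ALLOC][37-58 FREE]
Op 5: d = malloc(10) -> d = 37; heap: [0-5 ALLOC][6-13 FREE][14-25 ALLOC][26-36 ALLOC][37-46 ALLOC][47-58 FREE]
Op 6: c = realloc(c, 12) -> c = 47; heap: [0-5 ALLOC][6-13 FREE][14-25 ALLOC][26-36 FREE][37-46 ALLOC][47-58 ALLOC]
Op 7: a = realloc(a, 22) -> NULL (a unchanged); heap: [0-5 ALLOC][6-13 FREE][14-25 ALLOC][26-36 FREE][37-46 ALLOC][47-58 ALLOC]
malloc(11): first-fit scan over [0-5 ALLOC][6-13 FREE][14-25 ALLOC][26-36 FREE][37-46 ALLOC][47-58 ALLOC] -> 26

Answer: 26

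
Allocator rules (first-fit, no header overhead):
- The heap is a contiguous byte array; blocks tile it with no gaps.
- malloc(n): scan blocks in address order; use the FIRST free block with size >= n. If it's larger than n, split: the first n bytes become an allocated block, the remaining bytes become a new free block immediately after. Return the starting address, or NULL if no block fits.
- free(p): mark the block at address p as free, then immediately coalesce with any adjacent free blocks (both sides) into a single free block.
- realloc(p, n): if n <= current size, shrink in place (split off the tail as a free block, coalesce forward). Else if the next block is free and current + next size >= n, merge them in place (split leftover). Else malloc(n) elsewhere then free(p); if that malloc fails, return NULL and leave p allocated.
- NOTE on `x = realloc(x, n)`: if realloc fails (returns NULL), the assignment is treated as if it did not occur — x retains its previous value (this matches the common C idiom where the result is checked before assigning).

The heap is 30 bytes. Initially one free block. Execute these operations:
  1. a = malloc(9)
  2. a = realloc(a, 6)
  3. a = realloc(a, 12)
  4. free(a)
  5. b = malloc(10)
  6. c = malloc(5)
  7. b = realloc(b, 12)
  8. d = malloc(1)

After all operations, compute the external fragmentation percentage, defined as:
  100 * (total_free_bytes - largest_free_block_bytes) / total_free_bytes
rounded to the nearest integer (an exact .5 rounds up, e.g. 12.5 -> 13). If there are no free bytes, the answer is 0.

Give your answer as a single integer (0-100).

Op 1: a = malloc(9) -> a = 0; heap: [0-8 ALLOC][9-29 FREE]
Op 2: a = realloc(a, 6) -> a = 0; heap: [0-5 ALLOC][6-29 FREE]
Op 3: a = realloc(a, 12) -> a = 0; heap: [0-11 ALLOC][12-29 FREE]
Op 4: free(a) -> (freed a); heap: [0-29 FREE]
Op 5: b = malloc(10) -> b = 0; heap: [0-9 ALLOC][10-29 FREE]
Op 6: c = malloc(5) -> c = 10; heap: [0-9 ALLOC][10-14 ALLOC][15-29 FREE]
Op 7: b = realloc(b, 12) -> b = 15; heap: [0-9 FREE][10-14 ALLOC][15-26 ALLOC][27-29 FREE]
Op 8: d = malloc(1) -> d = 0; heap: [0-0 ALLOC][1-9 FREE][10-14 ALLOC][15-26 ALLOC][27-29 FREE]
Free blocks: [9 3] total_free=12 largest=9 -> 100*(12-9)/12 = 300/12 = 25

Answer: 25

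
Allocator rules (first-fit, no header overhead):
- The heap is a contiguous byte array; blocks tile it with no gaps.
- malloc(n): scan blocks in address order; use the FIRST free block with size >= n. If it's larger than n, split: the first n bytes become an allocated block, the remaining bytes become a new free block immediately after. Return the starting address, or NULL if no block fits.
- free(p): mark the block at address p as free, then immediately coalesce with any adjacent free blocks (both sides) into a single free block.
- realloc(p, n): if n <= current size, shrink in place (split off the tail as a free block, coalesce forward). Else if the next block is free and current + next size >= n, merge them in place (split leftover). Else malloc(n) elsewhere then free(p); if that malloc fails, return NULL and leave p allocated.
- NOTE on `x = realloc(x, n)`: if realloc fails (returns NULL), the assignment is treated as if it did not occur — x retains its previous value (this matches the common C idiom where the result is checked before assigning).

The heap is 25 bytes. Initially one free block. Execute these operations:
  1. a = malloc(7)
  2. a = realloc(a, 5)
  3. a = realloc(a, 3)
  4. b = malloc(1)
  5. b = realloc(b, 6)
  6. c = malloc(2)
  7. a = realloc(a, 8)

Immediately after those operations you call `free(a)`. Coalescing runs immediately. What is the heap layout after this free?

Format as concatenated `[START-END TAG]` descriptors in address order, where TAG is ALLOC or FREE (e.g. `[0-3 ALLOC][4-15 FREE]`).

Op 1: a = malloc(7) -> a = 0; heap: [0-6 ALLOC][7-24 FREE]
Op 2: a = realloc(a, 5) -> a = 0; heap: [0-4 ALLOC][5-24 FREE]
Op 3: a = realloc(a, 3) -> a = 0; heap: [0-2 ALLOC][3-24 FREE]
Op 4: b = malloc(1) -> b = 3; heap: [0-2 ALLOC][3-3 ALLOC][4-24 FREE]
Op 5: b = realloc(b, 6) -> b = 3; heap: [0-2 ALLOC][3-8 ALLOC][9-24 FREE]
Op 6: c = malloc(2) -> c = 9; heap: [0-2 ALLOC][3-8 ALLOC][9-10 ALLOC][11-24 FREE]
Op 7: a = realloc(a, 8) -> a = 11; heap: [0-2 FREE][3-8 ALLOC][9-10 ALLOC][11-18 ALLOC][19-24 FREE]
free(a): a = 11 -> block [11-18 ALLOC]; mark free, coalesce with adjacent free neighbors -> [0-2 FREE][3-8 ALLOC][9-10 ALLOC][11-24 FREE]

Answer: [0-2 FREE][3-8 ALLOC][9-10 ALLOC][11-24 FREE]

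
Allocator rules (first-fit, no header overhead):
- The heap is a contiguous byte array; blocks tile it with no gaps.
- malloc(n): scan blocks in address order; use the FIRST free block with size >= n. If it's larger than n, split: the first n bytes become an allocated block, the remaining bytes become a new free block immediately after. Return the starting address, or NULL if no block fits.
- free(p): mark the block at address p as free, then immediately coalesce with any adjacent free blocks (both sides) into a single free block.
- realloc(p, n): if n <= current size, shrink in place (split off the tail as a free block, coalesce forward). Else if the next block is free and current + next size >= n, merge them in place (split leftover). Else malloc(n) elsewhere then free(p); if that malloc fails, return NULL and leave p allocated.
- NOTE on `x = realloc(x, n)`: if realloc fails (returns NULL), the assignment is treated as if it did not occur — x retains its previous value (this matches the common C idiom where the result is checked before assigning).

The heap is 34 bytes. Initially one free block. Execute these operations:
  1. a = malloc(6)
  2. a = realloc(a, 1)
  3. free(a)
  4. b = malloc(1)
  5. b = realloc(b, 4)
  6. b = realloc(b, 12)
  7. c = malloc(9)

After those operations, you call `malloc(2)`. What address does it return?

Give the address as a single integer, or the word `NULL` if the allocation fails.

Op 1: a = malloc(6) -> a = 0; heap: [0-5 ALLOC][6-33 FREE]
Op 2: a = realloc(a, 1) -> a = 0; heap: [0-0 ALLOC][1-33 FREE]
Op 3: free(a) -> (freed a); heap: [0-33 FREE]
Op 4: b = malloc(1) -> b = 0; heap: [0-0 ALLOC][1-33 FREE]
Op 5: b = realloc(b, 4) -> b = 0; heap: [0-3 ALLOC][4-33 FREE]
Op 6: b = realloc(b, 12) -> b = 0; heap: [0-11 ALLOC][12-33 FREE]
Op 7: c = malloc(9) -> c = 12; heap: [0-11 ALLOC][12-20 ALLOC][21-33 FREE]
malloc(2): first-fit scan over [0-11 ALLOC][12-20 ALLOC][21-33 FREE] -> 21

Answer: 21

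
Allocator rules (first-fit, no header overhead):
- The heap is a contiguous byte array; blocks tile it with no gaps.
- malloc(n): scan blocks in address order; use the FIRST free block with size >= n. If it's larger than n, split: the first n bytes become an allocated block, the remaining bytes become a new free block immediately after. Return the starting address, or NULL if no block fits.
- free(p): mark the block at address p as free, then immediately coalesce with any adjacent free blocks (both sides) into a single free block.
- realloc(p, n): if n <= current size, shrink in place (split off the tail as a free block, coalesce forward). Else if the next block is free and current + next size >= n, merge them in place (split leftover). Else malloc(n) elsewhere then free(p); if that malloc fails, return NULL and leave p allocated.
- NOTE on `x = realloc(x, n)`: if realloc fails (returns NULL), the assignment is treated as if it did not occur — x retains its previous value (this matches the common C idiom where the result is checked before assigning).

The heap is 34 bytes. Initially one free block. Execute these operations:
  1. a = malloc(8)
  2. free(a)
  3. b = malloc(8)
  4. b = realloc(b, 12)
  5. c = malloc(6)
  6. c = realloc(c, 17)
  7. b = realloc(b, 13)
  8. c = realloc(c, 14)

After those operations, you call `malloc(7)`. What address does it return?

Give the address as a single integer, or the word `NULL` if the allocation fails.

Op 1: a = malloc(8) -> a = 0; heap: [0-7 ALLOC][8-33 FREE]
Op 2: free(a) -> (freed a); heap: [0-33 FREE]
Op 3: b = malloc(8) -> b = 0; heap: [0-7 ALLOC][8-33 FREE]
Op 4: b = realloc(b, 12) -> b = 0; heap: [0-11 ALLOC][12-33 FREE]
Op 5: c = malloc(6) -> c = 12; heap: [0-11 ALLOC][12-17 ALLOC][18-33 FREE]
Op 6: c = realloc(c, 17) -> c = 12; heap: [0-11 ALLOC][12-28 ALLOC][29-33 FREE]
Op 7: b = realloc(b, 13) -> NULL (b unchanged); heap: [0-11 ALLOC][12-28 ALLOC][29-33 FREE]
Op 8: c = realloc(c, 14) -> c = 12; heap: [0-11 ALLOC][12-25 ALLOC][26-33 FREE]
malloc(7): first-fit scan over [0-11 ALLOC][12-25 ALLOC][26-33 FREE] -> 26

Answer: 26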